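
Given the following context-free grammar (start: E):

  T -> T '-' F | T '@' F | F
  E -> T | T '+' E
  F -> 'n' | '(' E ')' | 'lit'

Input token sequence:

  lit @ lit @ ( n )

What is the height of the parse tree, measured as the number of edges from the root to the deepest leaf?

6

[E [T [T [T [F lit]] @ [F lit]] @ [F ( [E [T [F n]]] )]]]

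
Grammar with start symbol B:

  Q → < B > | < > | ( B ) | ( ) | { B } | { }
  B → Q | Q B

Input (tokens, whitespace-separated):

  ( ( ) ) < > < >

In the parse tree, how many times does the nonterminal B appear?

[B [Q ( [B [Q ( )]] )] [B [Q < >] [B [Q < >]]]]

4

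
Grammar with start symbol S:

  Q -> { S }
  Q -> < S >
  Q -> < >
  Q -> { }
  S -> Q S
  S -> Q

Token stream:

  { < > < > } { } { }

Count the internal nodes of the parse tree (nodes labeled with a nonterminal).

[S [Q { [S [Q < >] [S [Q < >]]] }] [S [Q { }] [S [Q { }]]]]

10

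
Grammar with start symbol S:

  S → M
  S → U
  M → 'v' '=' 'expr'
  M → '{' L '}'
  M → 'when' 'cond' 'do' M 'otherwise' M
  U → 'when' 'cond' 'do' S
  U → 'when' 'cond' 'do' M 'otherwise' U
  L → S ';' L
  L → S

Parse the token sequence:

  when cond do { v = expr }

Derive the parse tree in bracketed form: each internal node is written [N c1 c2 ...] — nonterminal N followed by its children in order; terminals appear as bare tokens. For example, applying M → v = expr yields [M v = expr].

S
U
when cond do S
when cond do M
when cond do { L }
when cond do { S }
when cond do { M }
when cond do { v = expr }

[S [U when cond do [S [M { [L [S [M v = expr]]] }]]]]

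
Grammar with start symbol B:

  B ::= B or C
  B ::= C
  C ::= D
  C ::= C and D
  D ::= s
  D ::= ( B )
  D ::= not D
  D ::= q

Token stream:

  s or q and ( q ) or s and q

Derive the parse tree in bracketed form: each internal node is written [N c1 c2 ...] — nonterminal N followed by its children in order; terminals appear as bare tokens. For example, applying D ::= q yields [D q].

[B [B [B [C [D s]]] or [C [C [D q]] and [D ( [B [C [D q]]] )]]] or [C [C [D s]] and [D q]]]

B
B or C
B or C or C
C or C or C
D or C or C
s or C or C
s or C and D or C
s or D and D or C
s or q and D or C
s or q and ( B ) or C
s or q and ( C ) or C
s or q and ( D ) or C
s or q and ( q ) or C
s or q and ( q ) or C and D
s or q and ( q ) or D and D
s or q and ( q ) or s and D
s or q and ( q ) or s and q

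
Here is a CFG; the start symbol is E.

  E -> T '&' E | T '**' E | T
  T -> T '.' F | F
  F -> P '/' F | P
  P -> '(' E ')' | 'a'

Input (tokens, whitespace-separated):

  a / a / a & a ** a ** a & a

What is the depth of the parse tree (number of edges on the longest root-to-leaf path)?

8

[E [T [F [P a] / [F [P a] / [F [P a]]]]] & [E [T [F [P a]]] ** [E [T [F [P a]]] ** [E [T [F [P a]]] & [E [T [F [P a]]]]]]]]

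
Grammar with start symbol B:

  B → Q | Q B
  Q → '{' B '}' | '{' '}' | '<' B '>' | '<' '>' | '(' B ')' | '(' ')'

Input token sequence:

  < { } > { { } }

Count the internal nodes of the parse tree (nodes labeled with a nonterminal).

[B [Q < [B [Q { }]] >] [B [Q { [B [Q { }]] }]]]

8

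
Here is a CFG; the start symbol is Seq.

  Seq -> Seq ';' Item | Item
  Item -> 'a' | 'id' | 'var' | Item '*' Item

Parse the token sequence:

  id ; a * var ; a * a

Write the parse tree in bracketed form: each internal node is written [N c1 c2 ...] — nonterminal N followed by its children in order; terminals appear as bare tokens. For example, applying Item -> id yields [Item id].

[Seq [Seq [Seq [Item id]] ; [Item [Item a] * [Item var]]] ; [Item [Item a] * [Item a]]]

Seq
Seq ; Item
Seq ; Item ; Item
Item ; Item ; Item
id ; Item ; Item
id ; Item * Item ; Item
id ; a * Item ; Item
id ; a * var ; Item
id ; a * var ; Item * Item
id ; a * var ; a * Item
id ; a * var ; a * a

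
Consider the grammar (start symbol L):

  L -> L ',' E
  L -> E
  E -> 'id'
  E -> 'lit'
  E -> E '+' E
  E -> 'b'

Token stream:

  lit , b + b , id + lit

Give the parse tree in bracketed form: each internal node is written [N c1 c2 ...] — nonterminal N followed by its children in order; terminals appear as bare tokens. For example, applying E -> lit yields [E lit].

[L [L [L [E lit]] , [E [E b] + [E b]]] , [E [E id] + [E lit]]]

L
L , E
L , E , E
E , E , E
lit , E , E
lit , E + E , E
lit , b + E , E
lit , b + b , E
lit , b + b , E + E
lit , b + b , id + E
lit , b + b , id + lit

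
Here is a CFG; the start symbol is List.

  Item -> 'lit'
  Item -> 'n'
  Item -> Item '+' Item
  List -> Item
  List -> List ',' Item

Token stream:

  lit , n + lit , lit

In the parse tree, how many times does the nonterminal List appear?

[List [List [List [Item lit]] , [Item [Item n] + [Item lit]]] , [Item lit]]

3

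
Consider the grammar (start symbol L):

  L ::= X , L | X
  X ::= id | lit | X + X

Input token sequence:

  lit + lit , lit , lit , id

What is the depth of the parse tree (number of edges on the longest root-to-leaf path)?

5

[L [X [X lit] + [X lit]] , [L [X lit] , [L [X lit] , [L [X id]]]]]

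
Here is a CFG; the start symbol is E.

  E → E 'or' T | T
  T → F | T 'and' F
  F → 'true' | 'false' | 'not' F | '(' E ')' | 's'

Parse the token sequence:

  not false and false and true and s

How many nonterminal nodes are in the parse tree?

[E [T [T [T [T [F not [F false]]] and [F false]] and [F true]] and [F s]]]

10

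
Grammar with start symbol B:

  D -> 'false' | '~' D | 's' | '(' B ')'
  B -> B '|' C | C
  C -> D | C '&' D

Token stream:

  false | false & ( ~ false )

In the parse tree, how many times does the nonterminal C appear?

4

[B [B [C [D false]]] | [C [C [D false]] & [D ( [B [C [D ~ [D false]]]] )]]]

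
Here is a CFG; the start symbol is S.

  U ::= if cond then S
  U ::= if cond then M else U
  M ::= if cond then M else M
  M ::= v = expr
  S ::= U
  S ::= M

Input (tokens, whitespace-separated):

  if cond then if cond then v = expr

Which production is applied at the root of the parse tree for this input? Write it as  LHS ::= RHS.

[S [U if cond then [S [U if cond then [S [M v = expr]]]]]]

S ::= U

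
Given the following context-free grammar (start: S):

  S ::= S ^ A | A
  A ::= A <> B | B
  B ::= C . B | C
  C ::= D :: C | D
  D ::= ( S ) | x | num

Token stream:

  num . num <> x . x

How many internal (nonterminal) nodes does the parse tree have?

[S [A [A [B [C [D num]] . [B [C [D num]]]]] <> [B [C [D x]] . [B [C [D x]]]]]]

15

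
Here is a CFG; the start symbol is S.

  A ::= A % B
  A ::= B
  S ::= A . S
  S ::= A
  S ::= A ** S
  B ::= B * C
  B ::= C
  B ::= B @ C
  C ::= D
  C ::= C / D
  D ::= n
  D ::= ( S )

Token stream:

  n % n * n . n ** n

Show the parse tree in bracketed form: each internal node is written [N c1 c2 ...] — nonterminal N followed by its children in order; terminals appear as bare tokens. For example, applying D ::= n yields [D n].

S
A . S
A % B . S
B % B . S
C % B . S
D % B . S
n % B . S
n % B * C . S
n % C * C . S
n % D * C . S
n % n * C . S
n % n * D . S
n % n * n . S
n % n * n . A ** S
n % n * n . B ** S
n % n * n . C ** S
n % n * n . D ** S
n % n * n . n ** S
n % n * n . n ** A
n % n * n . n ** B
n % n * n . n ** C
n % n * n . n ** D
n % n * n . n ** n

[S [A [A [B [C [D n]]]] % [B [B [C [D n]]] * [C [D n]]]] . [S [A [B [C [D n]]]] ** [S [A [B [C [D n]]]]]]]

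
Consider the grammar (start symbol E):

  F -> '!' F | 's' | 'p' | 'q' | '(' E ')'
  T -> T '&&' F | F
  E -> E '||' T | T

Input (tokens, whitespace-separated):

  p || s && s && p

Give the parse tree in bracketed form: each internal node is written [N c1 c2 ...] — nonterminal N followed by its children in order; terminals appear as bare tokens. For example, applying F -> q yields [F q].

E
E || T
T || T
F || T
p || T
p || T && F
p || T && F && F
p || F && F && F
p || s && F && F
p || s && s && F
p || s && s && p

[E [E [T [F p]]] || [T [T [T [F s]] && [F s]] && [F p]]]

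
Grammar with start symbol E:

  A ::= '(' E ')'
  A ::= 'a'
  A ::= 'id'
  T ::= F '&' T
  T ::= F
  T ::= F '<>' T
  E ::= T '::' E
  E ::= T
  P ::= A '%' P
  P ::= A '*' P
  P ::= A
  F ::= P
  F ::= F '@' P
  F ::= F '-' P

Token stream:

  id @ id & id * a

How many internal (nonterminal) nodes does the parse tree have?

14

[E [T [F [F [P [A id]]] @ [P [A id]]] & [T [F [P [A id] * [P [A a]]]]]]]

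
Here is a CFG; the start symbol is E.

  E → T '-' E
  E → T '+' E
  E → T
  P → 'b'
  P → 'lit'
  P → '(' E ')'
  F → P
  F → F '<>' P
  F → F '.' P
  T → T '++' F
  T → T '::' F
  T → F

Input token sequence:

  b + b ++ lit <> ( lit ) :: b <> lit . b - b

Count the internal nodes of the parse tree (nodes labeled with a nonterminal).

28

[E [T [F [P b]]] + [E [T [T [T [F [P b]]] ++ [F [F [P lit]] <> [P ( [E [T [F [P lit]]]] )]]] :: [F [F [F [P b]] <> [P lit]] . [P b]]] - [E [T [F [P b]]]]]]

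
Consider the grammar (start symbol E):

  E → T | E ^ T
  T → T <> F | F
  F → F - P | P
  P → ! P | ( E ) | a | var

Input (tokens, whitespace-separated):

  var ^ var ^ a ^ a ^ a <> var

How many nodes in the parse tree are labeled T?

[E [E [E [E [E [T [F [P var]]]] ^ [T [F [P var]]]] ^ [T [F [P a]]]] ^ [T [F [P a]]]] ^ [T [T [F [P a]]] <> [F [P var]]]]

6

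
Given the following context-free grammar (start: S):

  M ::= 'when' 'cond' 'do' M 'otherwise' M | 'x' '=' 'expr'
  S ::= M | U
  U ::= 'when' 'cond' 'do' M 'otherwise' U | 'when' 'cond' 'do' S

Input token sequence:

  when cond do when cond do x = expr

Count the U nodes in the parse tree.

[S [U when cond do [S [U when cond do [S [M x = expr]]]]]]

2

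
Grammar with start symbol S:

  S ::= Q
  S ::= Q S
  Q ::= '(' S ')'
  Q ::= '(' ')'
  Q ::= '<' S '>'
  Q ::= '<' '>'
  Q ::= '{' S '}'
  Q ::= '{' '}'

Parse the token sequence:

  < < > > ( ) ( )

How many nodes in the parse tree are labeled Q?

4

[S [Q < [S [Q < >]] >] [S [Q ( )] [S [Q ( )]]]]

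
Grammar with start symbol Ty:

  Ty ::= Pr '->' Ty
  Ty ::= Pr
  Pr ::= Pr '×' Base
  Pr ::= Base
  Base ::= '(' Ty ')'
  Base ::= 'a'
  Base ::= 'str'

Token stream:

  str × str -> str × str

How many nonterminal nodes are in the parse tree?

10

[Ty [Pr [Pr [Base str]] × [Base str]] -> [Ty [Pr [Pr [Base str]] × [Base str]]]]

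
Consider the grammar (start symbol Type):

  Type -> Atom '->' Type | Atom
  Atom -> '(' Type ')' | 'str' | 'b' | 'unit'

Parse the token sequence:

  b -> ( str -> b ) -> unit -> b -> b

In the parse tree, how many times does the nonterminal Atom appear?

7

[Type [Atom b] -> [Type [Atom ( [Type [Atom str] -> [Type [Atom b]]] )] -> [Type [Atom unit] -> [Type [Atom b] -> [Type [Atom b]]]]]]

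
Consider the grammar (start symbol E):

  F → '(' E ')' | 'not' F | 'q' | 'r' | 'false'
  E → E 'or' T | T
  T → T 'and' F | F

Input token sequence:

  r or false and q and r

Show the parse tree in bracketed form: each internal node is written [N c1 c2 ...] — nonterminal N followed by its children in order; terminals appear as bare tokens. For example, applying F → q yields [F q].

E
E or T
T or T
F or T
r or T
r or T and F
r or T and F and F
r or F and F and F
r or false and F and F
r or false and q and F
r or false and q and r

[E [E [T [F r]]] or [T [T [T [F false]] and [F q]] and [F r]]]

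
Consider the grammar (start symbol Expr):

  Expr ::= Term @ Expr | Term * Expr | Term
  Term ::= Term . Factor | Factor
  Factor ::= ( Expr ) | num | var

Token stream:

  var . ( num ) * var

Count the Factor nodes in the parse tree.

4

[Expr [Term [Term [Factor var]] . [Factor ( [Expr [Term [Factor num]]] )]] * [Expr [Term [Factor var]]]]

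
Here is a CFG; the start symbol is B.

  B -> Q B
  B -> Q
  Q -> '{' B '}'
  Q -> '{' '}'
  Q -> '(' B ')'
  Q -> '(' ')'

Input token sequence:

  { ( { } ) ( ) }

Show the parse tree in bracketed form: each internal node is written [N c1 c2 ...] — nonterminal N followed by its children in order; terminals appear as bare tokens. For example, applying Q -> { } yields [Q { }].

[B [Q { [B [Q ( [B [Q { }]] )] [B [Q ( )]]] }]]

B
Q
{ B }
{ Q B }
{ ( B ) B }
{ ( Q ) B }
{ ( { } ) B }
{ ( { } ) Q }
{ ( { } ) ( ) }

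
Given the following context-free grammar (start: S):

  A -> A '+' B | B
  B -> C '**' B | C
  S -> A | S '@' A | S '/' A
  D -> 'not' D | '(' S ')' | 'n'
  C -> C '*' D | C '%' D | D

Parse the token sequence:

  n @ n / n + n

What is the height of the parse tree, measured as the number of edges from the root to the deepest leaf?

7

[S [S [S [A [B [C [D n]]]]] @ [A [B [C [D n]]]]] / [A [A [B [C [D n]]]] + [B [C [D n]]]]]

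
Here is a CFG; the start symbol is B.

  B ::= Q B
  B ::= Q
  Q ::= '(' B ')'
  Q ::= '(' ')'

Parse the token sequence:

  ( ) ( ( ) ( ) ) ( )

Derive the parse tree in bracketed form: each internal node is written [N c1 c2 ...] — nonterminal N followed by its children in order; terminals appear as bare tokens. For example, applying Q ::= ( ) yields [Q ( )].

B
Q B
( ) B
( ) Q B
( ) ( B ) B
( ) ( Q B ) B
( ) ( ( ) B ) B
( ) ( ( ) Q ) B
( ) ( ( ) ( ) ) B
( ) ( ( ) ( ) ) Q
( ) ( ( ) ( ) ) ( )

[B [Q ( )] [B [Q ( [B [Q ( )] [B [Q ( )]]] )] [B [Q ( )]]]]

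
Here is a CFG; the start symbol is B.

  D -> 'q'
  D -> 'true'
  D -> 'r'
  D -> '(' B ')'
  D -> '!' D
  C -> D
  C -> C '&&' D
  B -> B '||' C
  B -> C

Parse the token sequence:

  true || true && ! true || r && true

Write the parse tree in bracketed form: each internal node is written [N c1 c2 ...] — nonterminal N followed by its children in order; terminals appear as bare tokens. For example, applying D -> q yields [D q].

[B [B [B [C [D true]]] || [C [C [D true]] && [D ! [D true]]]] || [C [C [D r]] && [D true]]]

B
B || C
B || C || C
C || C || C
D || C || C
true || C || C
true || C && D || C
true || D && D || C
true || true && D || C
true || true && ! D || C
true || true && ! true || C
true || true && ! true || C && D
true || true && ! true || D && D
true || true && ! true || r && D
true || true && ! true || r && true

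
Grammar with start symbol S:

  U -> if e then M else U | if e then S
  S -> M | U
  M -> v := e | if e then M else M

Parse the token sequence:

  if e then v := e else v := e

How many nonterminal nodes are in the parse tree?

[S [M if e then [M v := e] else [M v := e]]]

4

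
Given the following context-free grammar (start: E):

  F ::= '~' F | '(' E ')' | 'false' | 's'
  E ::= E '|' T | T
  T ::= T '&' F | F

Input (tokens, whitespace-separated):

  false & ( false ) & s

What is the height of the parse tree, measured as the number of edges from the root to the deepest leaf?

[E [T [T [T [F false]] & [F ( [E [T [F false]]] )]] & [F s]]]

7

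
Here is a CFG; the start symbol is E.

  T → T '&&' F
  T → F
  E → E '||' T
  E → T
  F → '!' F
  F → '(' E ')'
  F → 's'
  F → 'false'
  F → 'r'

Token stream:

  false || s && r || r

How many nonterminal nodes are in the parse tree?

11

[E [E [E [T [F false]]] || [T [T [F s]] && [F r]]] || [T [F r]]]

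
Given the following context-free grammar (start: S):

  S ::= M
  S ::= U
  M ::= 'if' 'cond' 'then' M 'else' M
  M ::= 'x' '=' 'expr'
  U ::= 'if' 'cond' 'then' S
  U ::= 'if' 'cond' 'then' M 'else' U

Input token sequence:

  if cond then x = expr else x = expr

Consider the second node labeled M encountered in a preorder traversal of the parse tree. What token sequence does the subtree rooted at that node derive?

x = expr

[S [M if cond then [M x = expr] else [M x = expr]]]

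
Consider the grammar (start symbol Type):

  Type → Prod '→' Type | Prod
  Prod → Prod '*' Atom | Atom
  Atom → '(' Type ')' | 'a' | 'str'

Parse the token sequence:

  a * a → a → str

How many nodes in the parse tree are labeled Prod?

[Type [Prod [Prod [Atom a]] * [Atom a]] → [Type [Prod [Atom a]] → [Type [Prod [Atom str]]]]]

4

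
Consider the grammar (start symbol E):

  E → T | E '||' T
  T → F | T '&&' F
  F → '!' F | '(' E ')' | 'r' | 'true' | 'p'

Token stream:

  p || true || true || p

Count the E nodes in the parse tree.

4

[E [E [E [E [T [F p]]] || [T [F true]]] || [T [F true]]] || [T [F p]]]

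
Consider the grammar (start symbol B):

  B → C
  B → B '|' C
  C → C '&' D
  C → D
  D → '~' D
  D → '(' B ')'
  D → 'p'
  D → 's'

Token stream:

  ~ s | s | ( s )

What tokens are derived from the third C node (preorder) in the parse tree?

( s )

[B [B [B [C [D ~ [D s]]]] | [C [D s]]] | [C [D ( [B [C [D s]]] )]]]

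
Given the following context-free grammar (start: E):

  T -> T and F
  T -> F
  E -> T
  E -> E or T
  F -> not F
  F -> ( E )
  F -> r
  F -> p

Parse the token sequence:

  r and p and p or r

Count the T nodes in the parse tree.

4

[E [E [T [T [T [F r]] and [F p]] and [F p]]] or [T [F r]]]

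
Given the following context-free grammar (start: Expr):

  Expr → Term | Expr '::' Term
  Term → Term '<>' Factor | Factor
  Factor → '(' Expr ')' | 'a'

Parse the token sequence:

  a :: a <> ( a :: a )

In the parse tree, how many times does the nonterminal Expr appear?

4

[Expr [Expr [Term [Factor a]]] :: [Term [Term [Factor a]] <> [Factor ( [Expr [Expr [Term [Factor a]]] :: [Term [Factor a]]] )]]]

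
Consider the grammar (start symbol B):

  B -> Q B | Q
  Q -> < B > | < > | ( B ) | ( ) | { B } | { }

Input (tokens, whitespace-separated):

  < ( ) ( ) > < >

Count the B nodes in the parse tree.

[B [Q < [B [Q ( )] [B [Q ( )]]] >] [B [Q < >]]]

4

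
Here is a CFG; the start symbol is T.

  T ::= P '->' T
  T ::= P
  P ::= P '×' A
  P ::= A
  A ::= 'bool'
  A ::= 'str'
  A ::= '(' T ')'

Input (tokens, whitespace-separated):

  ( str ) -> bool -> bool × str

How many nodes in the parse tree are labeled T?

4

[T [P [A ( [T [P [A str]]] )]] -> [T [P [A bool]] -> [T [P [P [A bool]] × [A str]]]]]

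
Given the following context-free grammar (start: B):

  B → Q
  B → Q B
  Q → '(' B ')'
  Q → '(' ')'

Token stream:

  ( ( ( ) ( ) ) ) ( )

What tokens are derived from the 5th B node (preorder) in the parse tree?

( )

[B [Q ( [B [Q ( [B [Q ( )] [B [Q ( )]]] )]] )] [B [Q ( )]]]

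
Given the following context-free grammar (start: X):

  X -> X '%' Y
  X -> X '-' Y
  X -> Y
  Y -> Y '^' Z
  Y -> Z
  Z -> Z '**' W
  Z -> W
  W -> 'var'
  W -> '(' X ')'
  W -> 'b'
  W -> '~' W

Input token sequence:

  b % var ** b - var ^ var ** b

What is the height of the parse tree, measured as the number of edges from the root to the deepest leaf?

[X [X [X [Y [Z [W b]]]] % [Y [Z [Z [W var]] ** [W b]]]] - [Y [Y [Z [W var]]] ^ [Z [Z [W var]] ** [W b]]]]

6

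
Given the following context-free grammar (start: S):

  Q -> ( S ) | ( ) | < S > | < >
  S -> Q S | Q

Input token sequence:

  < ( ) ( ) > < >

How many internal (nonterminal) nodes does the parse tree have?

8

[S [Q < [S [Q ( )] [S [Q ( )]]] >] [S [Q < >]]]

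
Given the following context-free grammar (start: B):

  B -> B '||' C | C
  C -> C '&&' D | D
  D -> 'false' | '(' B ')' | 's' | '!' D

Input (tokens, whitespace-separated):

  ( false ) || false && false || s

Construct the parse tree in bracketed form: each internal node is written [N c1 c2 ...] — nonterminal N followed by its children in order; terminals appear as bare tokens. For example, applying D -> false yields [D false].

[B [B [B [C [D ( [B [C [D false]]] )]]] || [C [C [D false]] && [D false]]] || [C [D s]]]

B
B || C
B || C || C
C || C || C
D || C || C
( B ) || C || C
( C ) || C || C
( D ) || C || C
( false ) || C || C
( false ) || C && D || C
( false ) || D && D || C
( false ) || false && D || C
( false ) || false && false || C
( false ) || false && false || D
( false ) || false && false || s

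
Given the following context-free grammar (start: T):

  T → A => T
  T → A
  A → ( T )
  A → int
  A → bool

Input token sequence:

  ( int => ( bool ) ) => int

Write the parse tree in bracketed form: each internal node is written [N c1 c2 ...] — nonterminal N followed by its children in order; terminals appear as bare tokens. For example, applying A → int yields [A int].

T
A => T
( T ) => T
( A => T ) => T
( int => T ) => T
( int => A ) => T
( int => ( T ) ) => T
( int => ( A ) ) => T
( int => ( bool ) ) => T
( int => ( bool ) ) => A
( int => ( bool ) ) => int

[T [A ( [T [A int] => [T [A ( [T [A bool]] )]]] )] => [T [A int]]]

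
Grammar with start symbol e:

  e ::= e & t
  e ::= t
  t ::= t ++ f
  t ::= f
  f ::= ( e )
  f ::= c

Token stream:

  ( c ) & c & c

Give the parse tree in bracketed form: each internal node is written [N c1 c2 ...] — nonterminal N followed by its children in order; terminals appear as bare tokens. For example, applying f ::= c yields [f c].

[e [e [e [t [f ( [e [t [f c]]] )]]] & [t [f c]]] & [t [f c]]]

e
e & t
e & t & t
t & t & t
f & t & t
( e ) & t & t
( t ) & t & t
( f ) & t & t
( c ) & t & t
( c ) & f & t
( c ) & c & t
( c ) & c & f
( c ) & c & c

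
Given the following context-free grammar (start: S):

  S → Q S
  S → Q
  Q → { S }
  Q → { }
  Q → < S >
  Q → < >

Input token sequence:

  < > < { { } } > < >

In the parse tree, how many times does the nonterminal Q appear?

[S [Q < >] [S [Q < [S [Q { [S [Q { }]] }]] >] [S [Q < >]]]]

5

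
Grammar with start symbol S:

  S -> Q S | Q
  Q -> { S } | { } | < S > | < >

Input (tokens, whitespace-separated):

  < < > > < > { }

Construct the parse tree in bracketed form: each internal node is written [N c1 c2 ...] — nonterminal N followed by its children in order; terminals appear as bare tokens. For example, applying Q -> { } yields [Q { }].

[S [Q < [S [Q < >]] >] [S [Q < >] [S [Q { }]]]]

S
Q S
< S > S
< Q > S
< < > > S
< < > > Q S
< < > > < > S
< < > > < > Q
< < > > < > { }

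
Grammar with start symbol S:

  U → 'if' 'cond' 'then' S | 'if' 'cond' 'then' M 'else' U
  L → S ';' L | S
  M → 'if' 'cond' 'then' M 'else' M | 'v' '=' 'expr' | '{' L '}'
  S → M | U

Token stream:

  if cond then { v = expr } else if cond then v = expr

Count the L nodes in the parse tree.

[S [U if cond then [M { [L [S [M v = expr]]] }] else [U if cond then [S [M v = expr]]]]]

1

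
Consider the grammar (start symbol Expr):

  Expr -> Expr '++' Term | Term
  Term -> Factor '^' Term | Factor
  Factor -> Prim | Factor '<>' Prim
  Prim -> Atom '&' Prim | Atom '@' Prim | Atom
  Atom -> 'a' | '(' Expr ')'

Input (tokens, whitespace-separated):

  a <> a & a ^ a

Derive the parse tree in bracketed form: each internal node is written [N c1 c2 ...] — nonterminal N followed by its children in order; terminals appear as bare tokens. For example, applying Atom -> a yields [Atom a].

[Expr [Term [Factor [Factor [Prim [Atom a]]] <> [Prim [Atom a] & [Prim [Atom a]]]] ^ [Term [Factor [Prim [Atom a]]]]]]

Expr
Term
Factor ^ Term
Factor <> Prim ^ Term
Prim <> Prim ^ Term
Atom <> Prim ^ Term
a <> Prim ^ Term
a <> Atom & Prim ^ Term
a <> a & Prim ^ Term
a <> a & Atom ^ Term
a <> a & a ^ Term
a <> a & a ^ Factor
a <> a & a ^ Prim
a <> a & a ^ Atom
a <> a & a ^ a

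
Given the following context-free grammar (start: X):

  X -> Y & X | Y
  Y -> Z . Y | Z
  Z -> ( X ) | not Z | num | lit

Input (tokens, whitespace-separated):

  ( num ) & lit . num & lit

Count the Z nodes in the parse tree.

[X [Y [Z ( [X [Y [Z num]]] )]] & [X [Y [Z lit] . [Y [Z num]]] & [X [Y [Z lit]]]]]

5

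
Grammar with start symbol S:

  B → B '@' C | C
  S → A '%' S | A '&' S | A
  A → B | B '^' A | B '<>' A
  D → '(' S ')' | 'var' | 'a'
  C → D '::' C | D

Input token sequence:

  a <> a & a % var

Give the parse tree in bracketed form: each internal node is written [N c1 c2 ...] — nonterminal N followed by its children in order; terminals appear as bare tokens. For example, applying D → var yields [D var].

[S [A [B [C [D a]]] <> [A [B [C [D a]]]]] & [S [A [B [C [D a]]]] % [S [A [B [C [D var]]]]]]]

S
A & S
B <> A & S
C <> A & S
D <> A & S
a <> A & S
a <> B & S
a <> C & S
a <> D & S
a <> a & S
a <> a & A % S
a <> a & B % S
a <> a & C % S
a <> a & D % S
a <> a & a % S
a <> a & a % A
a <> a & a % B
a <> a & a % C
a <> a & a % D
a <> a & a % var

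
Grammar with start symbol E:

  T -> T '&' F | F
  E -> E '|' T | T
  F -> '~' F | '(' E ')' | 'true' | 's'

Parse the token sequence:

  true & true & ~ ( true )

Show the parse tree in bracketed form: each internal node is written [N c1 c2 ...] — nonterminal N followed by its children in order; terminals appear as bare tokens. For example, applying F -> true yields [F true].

[E [T [T [T [F true]] & [F true]] & [F ~ [F ( [E [T [F true]]] )]]]]

E
T
T & F
T & F & F
F & F & F
true & F & F
true & true & F
true & true & ~ F
true & true & ~ ( E )
true & true & ~ ( T )
true & true & ~ ( F )
true & true & ~ ( true )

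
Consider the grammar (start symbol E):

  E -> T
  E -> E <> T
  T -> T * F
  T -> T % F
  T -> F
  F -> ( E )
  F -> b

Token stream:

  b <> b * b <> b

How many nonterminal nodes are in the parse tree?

11

[E [E [E [T [F b]]] <> [T [T [F b]] * [F b]]] <> [T [F b]]]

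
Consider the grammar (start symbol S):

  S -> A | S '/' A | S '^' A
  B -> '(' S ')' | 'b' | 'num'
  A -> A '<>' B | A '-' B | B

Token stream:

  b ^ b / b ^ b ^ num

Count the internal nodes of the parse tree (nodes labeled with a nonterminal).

15

[S [S [S [S [S [A [B b]]] ^ [A [B b]]] / [A [B b]]] ^ [A [B b]]] ^ [A [B num]]]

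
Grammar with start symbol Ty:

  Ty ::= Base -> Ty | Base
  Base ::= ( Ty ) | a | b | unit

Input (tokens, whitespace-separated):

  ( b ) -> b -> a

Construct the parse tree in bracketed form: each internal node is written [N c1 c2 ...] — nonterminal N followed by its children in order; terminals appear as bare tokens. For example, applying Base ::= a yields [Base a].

[Ty [Base ( [Ty [Base b]] )] -> [Ty [Base b] -> [Ty [Base a]]]]

Ty
Base -> Ty
( Ty ) -> Ty
( Base ) -> Ty
( b ) -> Ty
( b ) -> Base -> Ty
( b ) -> b -> Ty
( b ) -> b -> Base
( b ) -> b -> a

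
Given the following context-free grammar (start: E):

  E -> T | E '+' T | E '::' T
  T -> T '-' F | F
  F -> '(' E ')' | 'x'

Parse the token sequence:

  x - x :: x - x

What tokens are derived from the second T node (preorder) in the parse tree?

x

[E [E [T [T [F x]] - [F x]]] :: [T [T [F x]] - [F x]]]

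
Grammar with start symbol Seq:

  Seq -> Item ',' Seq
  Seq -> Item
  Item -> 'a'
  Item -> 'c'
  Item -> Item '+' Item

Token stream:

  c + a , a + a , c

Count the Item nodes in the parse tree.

7

[Seq [Item [Item c] + [Item a]] , [Seq [Item [Item a] + [Item a]] , [Seq [Item c]]]]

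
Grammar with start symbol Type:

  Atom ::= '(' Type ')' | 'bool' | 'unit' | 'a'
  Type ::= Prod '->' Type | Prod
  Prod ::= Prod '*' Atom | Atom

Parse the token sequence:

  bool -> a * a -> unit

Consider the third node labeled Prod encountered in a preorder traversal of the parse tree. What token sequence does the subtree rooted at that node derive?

a

[Type [Prod [Atom bool]] -> [Type [Prod [Prod [Atom a]] * [Atom a]] -> [Type [Prod [Atom unit]]]]]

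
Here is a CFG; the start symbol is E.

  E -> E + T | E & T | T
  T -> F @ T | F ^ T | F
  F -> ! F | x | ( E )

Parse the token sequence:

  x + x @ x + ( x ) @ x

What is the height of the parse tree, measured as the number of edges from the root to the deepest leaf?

[E [E [E [T [F x]]] + [T [F x] @ [T [F x]]]] + [T [F ( [E [T [F x]]] )] @ [T [F x]]]]

6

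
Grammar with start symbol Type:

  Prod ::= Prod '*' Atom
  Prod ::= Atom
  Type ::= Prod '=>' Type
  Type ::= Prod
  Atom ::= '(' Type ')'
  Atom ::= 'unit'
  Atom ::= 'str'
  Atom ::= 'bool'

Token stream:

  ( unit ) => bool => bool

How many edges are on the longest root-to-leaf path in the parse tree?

6

[Type [Prod [Atom ( [Type [Prod [Atom unit]]] )]] => [Type [Prod [Atom bool]] => [Type [Prod [Atom bool]]]]]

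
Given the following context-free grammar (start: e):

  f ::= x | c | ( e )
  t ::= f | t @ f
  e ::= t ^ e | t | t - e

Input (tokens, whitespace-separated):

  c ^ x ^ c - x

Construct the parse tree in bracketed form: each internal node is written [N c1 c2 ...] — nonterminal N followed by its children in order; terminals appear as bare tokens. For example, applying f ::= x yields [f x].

[e [t [f c]] ^ [e [t [f x]] ^ [e [t [f c]] - [e [t [f x]]]]]]

e
t ^ e
f ^ e
c ^ e
c ^ t ^ e
c ^ f ^ e
c ^ x ^ e
c ^ x ^ t - e
c ^ x ^ f - e
c ^ x ^ c - e
c ^ x ^ c - t
c ^ x ^ c - f
c ^ x ^ c - x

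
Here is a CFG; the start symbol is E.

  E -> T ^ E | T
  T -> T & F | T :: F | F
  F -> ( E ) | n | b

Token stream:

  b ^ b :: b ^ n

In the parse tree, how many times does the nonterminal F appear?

[E [T [F b]] ^ [E [T [T [F b]] :: [F b]] ^ [E [T [F n]]]]]

4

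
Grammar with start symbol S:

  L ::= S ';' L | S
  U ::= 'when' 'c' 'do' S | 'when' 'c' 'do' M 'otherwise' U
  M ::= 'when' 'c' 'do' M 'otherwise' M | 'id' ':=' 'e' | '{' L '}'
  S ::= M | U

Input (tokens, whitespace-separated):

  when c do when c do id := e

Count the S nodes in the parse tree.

[S [U when c do [S [U when c do [S [M id := e]]]]]]

3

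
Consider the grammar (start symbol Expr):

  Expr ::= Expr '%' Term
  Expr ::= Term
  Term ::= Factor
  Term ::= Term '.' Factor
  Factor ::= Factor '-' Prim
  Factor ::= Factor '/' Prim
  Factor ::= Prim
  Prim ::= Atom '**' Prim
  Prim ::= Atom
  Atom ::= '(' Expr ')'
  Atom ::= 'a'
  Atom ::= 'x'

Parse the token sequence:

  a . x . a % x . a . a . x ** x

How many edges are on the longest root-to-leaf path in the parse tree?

8

[Expr [Expr [Term [Term [Term [Factor [Prim [Atom a]]]] . [Factor [Prim [Atom x]]]] . [Factor [Prim [Atom a]]]]] % [Term [Term [Term [Term [Factor [Prim [Atom x]]]] . [Factor [Prim [Atom a]]]] . [Factor [Prim [Atom a]]]] . [Factor [Prim [Atom x] ** [Prim [Atom x]]]]]]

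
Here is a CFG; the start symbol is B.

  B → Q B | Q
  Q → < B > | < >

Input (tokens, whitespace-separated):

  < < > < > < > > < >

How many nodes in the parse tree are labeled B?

5

[B [Q < [B [Q < >] [B [Q < >] [B [Q < >]]]] >] [B [Q < >]]]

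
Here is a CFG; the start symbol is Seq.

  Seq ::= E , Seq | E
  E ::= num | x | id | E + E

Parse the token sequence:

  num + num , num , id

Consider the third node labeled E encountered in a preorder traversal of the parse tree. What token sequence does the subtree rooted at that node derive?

[Seq [E [E num] + [E num]] , [Seq [E num] , [Seq [E id]]]]

num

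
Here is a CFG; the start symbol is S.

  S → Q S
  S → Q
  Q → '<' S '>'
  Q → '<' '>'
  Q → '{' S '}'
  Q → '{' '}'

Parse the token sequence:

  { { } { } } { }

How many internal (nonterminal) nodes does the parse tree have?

8

[S [Q { [S [Q { }] [S [Q { }]]] }] [S [Q { }]]]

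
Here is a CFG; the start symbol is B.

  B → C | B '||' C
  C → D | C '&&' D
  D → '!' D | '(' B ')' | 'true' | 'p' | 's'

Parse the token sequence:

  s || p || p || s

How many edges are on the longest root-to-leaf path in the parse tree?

6

[B [B [B [B [C [D s]]] || [C [D p]]] || [C [D p]]] || [C [D s]]]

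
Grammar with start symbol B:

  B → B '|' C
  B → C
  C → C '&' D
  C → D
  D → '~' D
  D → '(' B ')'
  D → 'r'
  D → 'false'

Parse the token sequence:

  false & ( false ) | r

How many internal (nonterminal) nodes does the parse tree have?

11

[B [B [C [C [D false]] & [D ( [B [C [D false]]] )]]] | [C [D r]]]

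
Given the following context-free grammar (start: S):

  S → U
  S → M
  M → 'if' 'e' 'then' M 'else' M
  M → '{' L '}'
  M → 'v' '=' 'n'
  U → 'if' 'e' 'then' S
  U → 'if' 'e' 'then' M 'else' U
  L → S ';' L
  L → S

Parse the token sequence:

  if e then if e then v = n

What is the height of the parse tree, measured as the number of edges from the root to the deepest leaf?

[S [U if e then [S [U if e then [S [M v = n]]]]]]

6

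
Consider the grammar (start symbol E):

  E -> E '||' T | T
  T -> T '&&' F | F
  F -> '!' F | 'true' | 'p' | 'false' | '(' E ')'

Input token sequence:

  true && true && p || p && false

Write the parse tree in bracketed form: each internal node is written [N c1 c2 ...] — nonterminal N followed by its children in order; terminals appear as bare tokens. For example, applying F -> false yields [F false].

E
E || T
T || T
T && F || T
T && F && F || T
F && F && F || T
true && F && F || T
true && true && F || T
true && true && p || T
true && true && p || T && F
true && true && p || F && F
true && true && p || p && F
true && true && p || p && false

[E [E [T [T [T [F true]] && [F true]] && [F p]]] || [T [T [F p]] && [F false]]]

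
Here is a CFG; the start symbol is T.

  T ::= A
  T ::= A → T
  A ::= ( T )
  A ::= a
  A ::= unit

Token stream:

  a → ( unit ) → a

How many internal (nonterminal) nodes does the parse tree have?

8

[T [A a] → [T [A ( [T [A unit]] )] → [T [A a]]]]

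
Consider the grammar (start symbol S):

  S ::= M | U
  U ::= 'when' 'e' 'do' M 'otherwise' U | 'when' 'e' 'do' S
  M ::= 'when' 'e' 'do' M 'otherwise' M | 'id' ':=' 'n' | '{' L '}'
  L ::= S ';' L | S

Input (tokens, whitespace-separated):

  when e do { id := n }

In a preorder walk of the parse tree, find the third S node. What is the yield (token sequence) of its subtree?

id := n

[S [U when e do [S [M { [L [S [M id := n]]] }]]]]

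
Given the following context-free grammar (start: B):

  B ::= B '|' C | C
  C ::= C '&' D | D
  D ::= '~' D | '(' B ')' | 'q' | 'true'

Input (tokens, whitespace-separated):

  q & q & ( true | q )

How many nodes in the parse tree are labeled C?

5

[B [C [C [C [D q]] & [D q]] & [D ( [B [B [C [D true]]] | [C [D q]]] )]]]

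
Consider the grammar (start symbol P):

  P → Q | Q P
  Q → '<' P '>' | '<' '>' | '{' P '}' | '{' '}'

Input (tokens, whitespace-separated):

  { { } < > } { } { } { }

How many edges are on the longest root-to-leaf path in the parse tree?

5

[P [Q { [P [Q { }] [P [Q < >]]] }] [P [Q { }] [P [Q { }] [P [Q { }]]]]]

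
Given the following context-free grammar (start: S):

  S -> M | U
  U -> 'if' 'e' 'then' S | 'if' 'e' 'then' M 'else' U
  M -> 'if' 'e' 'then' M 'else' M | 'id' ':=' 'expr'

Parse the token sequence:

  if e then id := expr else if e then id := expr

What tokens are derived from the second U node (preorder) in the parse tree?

[S [U if e then [M id := expr] else [U if e then [S [M id := expr]]]]]

if e then id := expr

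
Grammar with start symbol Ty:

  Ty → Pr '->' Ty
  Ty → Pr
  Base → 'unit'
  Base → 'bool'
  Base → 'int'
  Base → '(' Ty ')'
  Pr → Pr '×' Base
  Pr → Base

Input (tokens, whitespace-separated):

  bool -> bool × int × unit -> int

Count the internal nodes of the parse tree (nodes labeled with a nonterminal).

13

[Ty [Pr [Base bool]] -> [Ty [Pr [Pr [Pr [Base bool]] × [Base int]] × [Base unit]] -> [Ty [Pr [Base int]]]]]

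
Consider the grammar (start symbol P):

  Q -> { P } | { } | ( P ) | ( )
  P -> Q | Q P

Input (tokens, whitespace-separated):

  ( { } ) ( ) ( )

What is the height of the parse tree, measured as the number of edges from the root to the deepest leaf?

4

[P [Q ( [P [Q { }]] )] [P [Q ( )] [P [Q ( )]]]]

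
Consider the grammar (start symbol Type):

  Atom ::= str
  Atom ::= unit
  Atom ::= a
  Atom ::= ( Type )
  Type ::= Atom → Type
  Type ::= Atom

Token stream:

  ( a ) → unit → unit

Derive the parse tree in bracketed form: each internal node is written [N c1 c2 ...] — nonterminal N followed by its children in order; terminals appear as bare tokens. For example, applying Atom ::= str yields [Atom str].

Type
Atom → Type
( Type ) → Type
( Atom ) → Type
( a ) → Type
( a ) → Atom → Type
( a ) → unit → Type
( a ) → unit → Atom
( a ) → unit → unit

[Type [Atom ( [Type [Atom a]] )] → [Type [Atom unit] → [Type [Atom unit]]]]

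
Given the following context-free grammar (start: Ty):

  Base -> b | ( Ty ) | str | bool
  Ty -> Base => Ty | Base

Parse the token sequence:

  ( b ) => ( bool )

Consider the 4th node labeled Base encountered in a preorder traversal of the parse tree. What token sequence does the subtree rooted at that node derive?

bool

[Ty [Base ( [Ty [Base b]] )] => [Ty [Base ( [Ty [Base bool]] )]]]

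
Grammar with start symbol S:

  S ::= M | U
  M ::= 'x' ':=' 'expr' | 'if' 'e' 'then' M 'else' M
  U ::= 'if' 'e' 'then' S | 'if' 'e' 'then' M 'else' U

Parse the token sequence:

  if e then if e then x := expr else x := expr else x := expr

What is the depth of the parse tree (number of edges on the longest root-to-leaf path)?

[S [M if e then [M if e then [M x := expr] else [M x := expr]] else [M x := expr]]]

4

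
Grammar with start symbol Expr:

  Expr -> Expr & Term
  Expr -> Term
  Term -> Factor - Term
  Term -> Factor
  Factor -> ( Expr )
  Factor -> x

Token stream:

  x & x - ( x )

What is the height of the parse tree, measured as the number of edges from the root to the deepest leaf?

[Expr [Expr [Term [Factor x]]] & [Term [Factor x] - [Term [Factor ( [Expr [Term [Factor x]]] )]]]]

7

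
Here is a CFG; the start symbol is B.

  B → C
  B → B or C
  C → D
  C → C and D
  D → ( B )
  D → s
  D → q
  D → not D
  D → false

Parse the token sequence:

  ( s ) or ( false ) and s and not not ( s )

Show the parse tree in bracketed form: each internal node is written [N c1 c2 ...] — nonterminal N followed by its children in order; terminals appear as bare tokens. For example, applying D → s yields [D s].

B
B or C
C or C
D or C
( B ) or C
( C ) or C
( D ) or C
( s ) or C
( s ) or C and D
( s ) or C and D and D
( s ) or D and D and D
( s ) or ( B ) and D and D
( s ) or ( C ) and D and D
( s ) or ( D ) and D and D
( s ) or ( false ) and D and D
( s ) or ( false ) and s and D
( s ) or ( false ) and s and not D
( s ) or ( false ) and s and not not D
( s ) or ( false ) and s and not not ( B )
( s ) or ( false ) and s and not not ( C )
( s ) or ( false ) and s and not not ( D )
( s ) or ( false ) and s and not not ( s )

[B [B [C [D ( [B [C [D s]]] )]]] or [C [C [C [D ( [B [C [D false]]] )]] and [D s]] and [D not [D not [D ( [B [C [D s]]] )]]]]]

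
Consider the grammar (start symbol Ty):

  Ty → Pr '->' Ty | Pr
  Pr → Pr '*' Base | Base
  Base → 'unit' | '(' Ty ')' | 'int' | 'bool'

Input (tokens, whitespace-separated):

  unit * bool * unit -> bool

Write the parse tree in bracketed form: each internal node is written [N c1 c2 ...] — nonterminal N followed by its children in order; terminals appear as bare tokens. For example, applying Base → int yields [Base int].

Ty
Pr -> Ty
Pr * Base -> Ty
Pr * Base * Base -> Ty
Base * Base * Base -> Ty
unit * Base * Base -> Ty
unit * bool * Base -> Ty
unit * bool * unit -> Ty
unit * bool * unit -> Pr
unit * bool * unit -> Base
unit * bool * unit -> bool

[Ty [Pr [Pr [Pr [Base unit]] * [Base bool]] * [Base unit]] -> [Ty [Pr [Base bool]]]]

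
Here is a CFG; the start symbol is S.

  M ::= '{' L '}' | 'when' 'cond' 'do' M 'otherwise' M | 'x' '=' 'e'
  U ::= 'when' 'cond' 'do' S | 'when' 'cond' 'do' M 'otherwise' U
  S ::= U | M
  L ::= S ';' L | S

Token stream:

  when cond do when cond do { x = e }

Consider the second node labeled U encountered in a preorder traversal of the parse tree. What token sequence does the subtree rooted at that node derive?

when cond do { x = e }

[S [U when cond do [S [U when cond do [S [M { [L [S [M x = e]]] }]]]]]]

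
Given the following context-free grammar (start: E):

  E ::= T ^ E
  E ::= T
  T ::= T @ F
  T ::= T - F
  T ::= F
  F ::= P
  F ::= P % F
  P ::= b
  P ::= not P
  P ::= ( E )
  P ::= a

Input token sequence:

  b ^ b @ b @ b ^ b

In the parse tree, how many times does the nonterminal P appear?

5

[E [T [F [P b]]] ^ [E [T [T [T [F [P b]]] @ [F [P b]]] @ [F [P b]]] ^ [E [T [F [P b]]]]]]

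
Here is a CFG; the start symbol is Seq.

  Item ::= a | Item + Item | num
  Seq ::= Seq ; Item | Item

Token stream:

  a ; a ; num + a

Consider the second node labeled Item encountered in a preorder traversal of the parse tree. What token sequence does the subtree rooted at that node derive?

a

[Seq [Seq [Seq [Item a]] ; [Item a]] ; [Item [Item num] + [Item a]]]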